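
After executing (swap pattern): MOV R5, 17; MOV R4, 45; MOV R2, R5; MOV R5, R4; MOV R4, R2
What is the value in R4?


Register state trace (swap pattern):
  MOV R5, 17  → R5 = 17
  MOV R4, 45  → R4 = 45
  MOV R2, R5  → R2 = 17  (save R5)
  MOV R5, R4  → R5 = 45  (R5 gets R4's value)
  MOV R4, R2  → R4 = 17  (R4 gets saved value)
Final: R4 = 17

17


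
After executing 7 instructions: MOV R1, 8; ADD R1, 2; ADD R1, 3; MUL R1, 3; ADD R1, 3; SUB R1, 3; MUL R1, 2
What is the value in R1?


Register state trace:
  MOV R1, 8  → R1 = 8
  ADD R1, 2  → R1 = 8 + 2 = 10
  ADD R1, 3  → R1 = 10 + 3 = 13
  MUL R1, 3  → R1 = 13 * 3 = 39
  ADD R1, 3  → R1 = 39 + 3 = 42
  SUB R1, 3  → R1 = 42 - 3 = 39
  MUL R1, 2  → R1 = 39 * 2 = 78
Final: R1 = 78

78


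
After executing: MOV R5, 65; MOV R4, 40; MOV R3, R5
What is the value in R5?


Register state trace:
  MOV R5, 65  → R5 = 65
  MOV R4, 40  → R4 = 40
  MOV R3, R5  → R3 = 65
Final: R5 = 65

65


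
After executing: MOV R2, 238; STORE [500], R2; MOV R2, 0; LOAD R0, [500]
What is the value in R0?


Register and memory trace:
  MOV R2, 238  → R2 = 238
  STORE [500], R2  → mem[500] = 238
  MOV R2, 0  → R2 = 0
  LOAD R0, [500]  → R0 = mem[500] = 238
Final: R0 = 238

238


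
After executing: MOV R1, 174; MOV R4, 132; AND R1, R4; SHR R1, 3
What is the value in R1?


Register state trace:
  MOV R1, 174  → R1 = 174 (0b10101110)
  MOV R4, 132  → R4 = 132 (0b10000100)
  AND R1, R4  → R1 = 174 AND 132 = 132 (0b10000100)
  SHR R1, 3  → R1 = 132 >> 3 = 16
Final: R1 = 16

16


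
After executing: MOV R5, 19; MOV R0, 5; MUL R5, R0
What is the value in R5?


Register state trace:
  MOV R5, 19  → R5 = 19
  MOV R0, 5  → R0 = 5
  MUL R5, R0  → R5 = 19 * 5 = 95
Final: R5 = 95

95


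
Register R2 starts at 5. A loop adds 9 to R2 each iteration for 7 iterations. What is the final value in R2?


Starting value: R2 = 5
  Iter 1: R2 = 5 + 9 = 14
  Iter 2: R2 = 14 + 9 = 23
  Iter 3: R2 = 23 + 9 = 32
  Iter 4: R2 = 32 + 9 = 41
  Iter 5: R2 = 41 + 9 = 50
  Iter 6: R2 = 50 + 9 = 59
  Iter 7: R2 = 59 + 9 = 68
Final: R2 = 68

68


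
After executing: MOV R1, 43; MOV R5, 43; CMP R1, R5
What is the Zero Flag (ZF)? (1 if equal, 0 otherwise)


Register state trace:
  MOV R1, 43  → R1 = 43
  MOV R5, 43  → R5 = 43
  CMP R1, R5  → computes 43 - 43 = 0
  Result is zero, so values are equal
ZF = 1

1


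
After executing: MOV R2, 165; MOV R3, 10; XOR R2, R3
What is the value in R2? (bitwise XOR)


Register state trace:
  MOV R2, 165  → R2 = 165 (0b10100101)
  MOV R3, 10  → R3 = 10 (0b00001010)
  XOR R2, R3  → R2 = 165 XOR 10 = 175 (0b10101111)
Final: R2 = 175

175


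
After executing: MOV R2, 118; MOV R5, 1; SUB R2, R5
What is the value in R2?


Register state trace:
  MOV R2, 118  → R2 = 118
  MOV R5, 1  → R5 = 1
  SUB R2, R5  → R2 = 118 - 1 = 117
Final: R2 = 117

117


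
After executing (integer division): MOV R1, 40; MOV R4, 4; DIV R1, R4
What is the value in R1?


Register state trace:
  MOV R1, 40  → R1 = 40
  MOV R4, 4  → R4 = 4
  DIV R1, R4  → R1 = 40 // 4 = 10
Final: R1 = 10

10


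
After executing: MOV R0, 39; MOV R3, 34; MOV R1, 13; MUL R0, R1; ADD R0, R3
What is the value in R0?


Register state trace:
  MOV R0, 39  → R0 = 39
  MOV R3, 34  → R3 = 34
  MOV R1, 13  → R1 = 13
  MUL R0, R1  → R0 = 39 * 13 = 507
  ADD R0, R3  → R0 = 507 + 34 = 541
Final: R0 = 541

541


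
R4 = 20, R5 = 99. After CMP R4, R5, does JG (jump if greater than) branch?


Trace:
  R4 = 20, R5 = 99
  CMP R4, R5  → compares 20 vs 99
  JG checks: is 20 greater than 99?
  20 < 99, so condition is false
Branch taken: No

No


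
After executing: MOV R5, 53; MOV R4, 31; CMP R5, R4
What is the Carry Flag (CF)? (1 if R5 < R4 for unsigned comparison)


Register state trace:
  MOV R5, 53  → R5 = 53
  MOV R4, 31  → R4 = 31
  CMP R5, R4  → unsigned 53 - 31: no borrow
  53 >= 31, so CF = 0
CF = 0

0


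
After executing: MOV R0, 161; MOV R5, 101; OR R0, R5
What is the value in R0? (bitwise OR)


Register state trace:
  MOV R0, 161  → R0 = 161 (0b10100001)
  MOV R5, 101  → R5 = 101 (0b01100101)
  OR R0, R5   → R0 = 161 OR 101 = 229 (0b11100101)
Final: R0 = 229

229


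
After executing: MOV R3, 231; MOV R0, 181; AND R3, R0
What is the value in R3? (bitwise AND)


Register state trace:
  MOV R3, 231  → R3 = 231 (0b11100111)
  MOV R0, 181  → R0 = 181 (0b10110101)
  AND R3, R0  → R3 = 231 AND 181 = 165 (0b10100101)
Final: R3 = 165

165


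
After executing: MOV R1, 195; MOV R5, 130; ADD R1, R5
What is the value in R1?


Register state trace:
  MOV R1, 195  → R1 = 195
  MOV R5, 130  → R5 = 130
  ADD R1, R5  → R1 = 195 + 130 = 325
Final: R1 = 325

325


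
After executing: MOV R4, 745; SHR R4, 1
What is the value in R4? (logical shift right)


Register state trace:
  MOV R4, 745  → R4 = 745
  SHR R4, 1  → R4 = 745 >> 1 = 745 // 2^1 = 372
Final: R4 = 372

372


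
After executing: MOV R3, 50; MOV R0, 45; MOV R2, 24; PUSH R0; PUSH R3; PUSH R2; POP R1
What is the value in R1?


Stack trace (top is rightmost):
  MOV R3, 50  → R3 = 50
  MOV R0, 45  → R0 = 45
  MOV R2, 24  → R2 = 24
  PUSH R0  → stack: [45]
  PUSH R3  → stack: [45, 50]
  PUSH R2  → stack: [45, 50, 24]
  POP R1  → R1 = 24, stack: [45, 50]
Final: R1 = 24

24


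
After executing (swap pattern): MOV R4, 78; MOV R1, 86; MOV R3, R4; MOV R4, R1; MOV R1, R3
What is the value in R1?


Register state trace (swap pattern):
  MOV R4, 78  → R4 = 78
  MOV R1, 86  → R1 = 86
  MOV R3, R4  → R3 = 78  (save R4)
  MOV R4, R1  → R4 = 86  (R4 gets R1's value)
  MOV R1, R3  → R1 = 78  (R1 gets saved value)
Final: R1 = 78

78


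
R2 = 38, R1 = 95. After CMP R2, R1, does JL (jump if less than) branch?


Trace:
  R2 = 38, R1 = 95
  CMP R2, R1  → compares 38 vs 95
  JL checks: is 38 less than 95?
  38 < 95, so condition is true
Branch taken: Yes

Yes


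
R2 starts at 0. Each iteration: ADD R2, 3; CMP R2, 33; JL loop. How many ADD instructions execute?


Loop trace (R2 starts at 0, target 33, step 3):
  ADD #1: R2 = 0 + 3 = 3  → 3 < 33, loop
  ADD #2: R2 = 3 + 3 = 6  → 6 < 33, loop
  ADD #3: R2 = 6 + 3 = 9  → 9 < 33, loop
  ADD #4: R2 = 9 + 3 = 12  → 12 < 33, loop
  ADD #5: R2 = 12 + 3 = 15  → 15 < 33, loop
  ADD #6: R2 = 15 + 3 = 18  → 18 < 33, loop
  ADD #7: R2 = 18 + 3 = 21  → 21 < 33, loop
  ADD #8: R2 = 21 + 3 = 24  → 24 < 33, loop
  ADD #9: R2 = 24 + 3 = 27  → 27 < 33, loop
  ADD #10: R2 = 27 + 3 = 30  → 30 < 33, loop
  ADD #11: R2 = 30 + 3 = 33  → 33 >= 33, exit
Total ADD instructions: 11

11


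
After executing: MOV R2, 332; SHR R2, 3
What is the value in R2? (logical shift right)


Register state trace:
  MOV R2, 332  → R2 = 332
  SHR R2, 3  → R2 = 332 >> 3 = 332 // 2^3 = 41
Final: R2 = 41

41


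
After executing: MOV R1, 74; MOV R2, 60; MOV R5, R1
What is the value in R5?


Register state trace:
  MOV R1, 74  → R1 = 74
  MOV R2, 60  → R2 = 60
  MOV R5, R1  → R5 = 74
Final: R5 = 74

74


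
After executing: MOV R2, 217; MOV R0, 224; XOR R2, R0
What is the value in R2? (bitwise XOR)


Register state trace:
  MOV R2, 217  → R2 = 217 (0b11011001)
  MOV R0, 224  → R0 = 224 (0b11100000)
  XOR R2, R0  → R2 = 217 XOR 224 = 57 (0b00111001)
Final: R2 = 57

57


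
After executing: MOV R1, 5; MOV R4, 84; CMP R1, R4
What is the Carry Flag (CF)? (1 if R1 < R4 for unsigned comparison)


Register state trace:
  MOV R1, 5  → R1 = 5
  MOV R4, 84  → R4 = 84
  CMP R1, R4  → unsigned 5 - 84: borrow occurs
  5 < 84, so CF = 1
CF = 1

1


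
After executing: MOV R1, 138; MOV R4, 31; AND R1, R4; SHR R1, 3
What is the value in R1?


Register state trace:
  MOV R1, 138  → R1 = 138 (0b10001010)
  MOV R4, 31  → R4 = 31 (0b00011111)
  AND R1, R4  → R1 = 138 AND 31 = 10 (0b00001010)
  SHR R1, 3  → R1 = 10 >> 3 = 1
Final: R1 = 1

1


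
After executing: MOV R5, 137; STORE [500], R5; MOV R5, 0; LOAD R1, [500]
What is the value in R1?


Register and memory trace:
  MOV R5, 137  → R5 = 137
  STORE [500], R5  → mem[500] = 137
  MOV R5, 0  → R5 = 0
  LOAD R1, [500]  → R1 = mem[500] = 137
Final: R1 = 137

137


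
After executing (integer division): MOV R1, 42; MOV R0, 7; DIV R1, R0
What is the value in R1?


Register state trace:
  MOV R1, 42  → R1 = 42
  MOV R0, 7  → R0 = 7
  DIV R1, R0  → R1 = 42 // 7 = 6
Final: R1 = 6

6


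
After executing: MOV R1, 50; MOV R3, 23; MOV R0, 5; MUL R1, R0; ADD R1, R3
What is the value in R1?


Register state trace:
  MOV R1, 50  → R1 = 50
  MOV R3, 23  → R3 = 23
  MOV R0, 5  → R0 = 5
  MUL R1, R0  → R1 = 50 * 5 = 250
  ADD R1, R3  → R1 = 250 + 23 = 273
Final: R1 = 273

273


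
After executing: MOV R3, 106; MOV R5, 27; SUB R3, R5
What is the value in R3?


Register state trace:
  MOV R3, 106  → R3 = 106
  MOV R5, 27  → R5 = 27
  SUB R3, R5  → R3 = 106 - 27 = 79
Final: R3 = 79

79


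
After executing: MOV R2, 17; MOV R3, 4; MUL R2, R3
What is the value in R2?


Register state trace:
  MOV R2, 17  → R2 = 17
  MOV R3, 4  → R3 = 4
  MUL R2, R3  → R2 = 17 * 4 = 68
Final: R2 = 68

68


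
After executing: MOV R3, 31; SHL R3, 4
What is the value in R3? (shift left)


Register state trace:
  MOV R3, 31  → R3 = 31
  SHL R3, 4  → R3 = 31 << 4 = 31 * 2^4 = 496
Final: R3 = 496

496


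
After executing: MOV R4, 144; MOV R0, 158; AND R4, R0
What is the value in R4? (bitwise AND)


Register state trace:
  MOV R4, 144  → R4 = 144 (0b10010000)
  MOV R0, 158  → R0 = 158 (0b10011110)
  AND R4, R0  → R4 = 144 AND 158 = 144 (0b10010000)
Final: R4 = 144

144


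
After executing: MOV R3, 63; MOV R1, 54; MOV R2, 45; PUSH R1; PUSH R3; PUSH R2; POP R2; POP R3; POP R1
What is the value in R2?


Stack trace (top is rightmost):
  MOV R3, 63  → R3 = 63
  MOV R1, 54  → R1 = 54
  MOV R2, 45  → R2 = 45
  PUSH R1  → stack: [54]
  PUSH R3  → stack: [54, 63]
  PUSH R2  → stack: [54, 63, 45]
  POP R2  → R2 = 45, stack: [54, 63]
  POP R3  → R3 = 63, stack: [54]
  POP R1  → R1 = 54, stack: []
Final: R2 = 45

45


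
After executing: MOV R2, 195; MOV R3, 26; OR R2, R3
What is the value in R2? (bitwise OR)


Register state trace:
  MOV R2, 195  → R2 = 195 (0b11000011)
  MOV R3, 26  → R3 = 26 (0b00011010)
  OR R2, R3   → R2 = 195 OR 26 = 219 (0b11011011)
Final: R2 = 219

219


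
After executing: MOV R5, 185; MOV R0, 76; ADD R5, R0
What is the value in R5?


Register state trace:
  MOV R5, 185  → R5 = 185
  MOV R0, 76  → R0 = 76
  ADD R5, R0  → R5 = 185 + 76 = 261
Final: R5 = 261

261


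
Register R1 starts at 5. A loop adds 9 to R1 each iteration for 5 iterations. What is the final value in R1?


Starting value: R1 = 5
  Iter 1: R1 = 5 + 9 = 14
  Iter 2: R1 = 14 + 9 = 23
  Iter 3: R1 = 23 + 9 = 32
  Iter 4: R1 = 32 + 9 = 41
  Iter 5: R1 = 41 + 9 = 50
Final: R1 = 50

50


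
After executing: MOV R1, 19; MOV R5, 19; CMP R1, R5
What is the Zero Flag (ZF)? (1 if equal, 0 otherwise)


Register state trace:
  MOV R1, 19  → R1 = 19
  MOV R5, 19  → R5 = 19
  CMP R1, R5  → computes 19 - 19 = 0
  Result is zero, so values are equal
ZF = 1

1


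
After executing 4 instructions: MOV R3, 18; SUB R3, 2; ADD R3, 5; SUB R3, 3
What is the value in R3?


Register state trace:
  MOV R3, 18  → R3 = 18
  SUB R3, 2  → R3 = 18 - 2 = 16
  ADD R3, 5  → R3 = 16 + 5 = 21
  SUB R3, 3  → R3 = 21 - 3 = 18
Final: R3 = 18

18


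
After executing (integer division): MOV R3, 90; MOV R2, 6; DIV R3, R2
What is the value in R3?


Register state trace:
  MOV R3, 90  → R3 = 90
  MOV R2, 6  → R2 = 6
  DIV R3, R2  → R3 = 90 // 6 = 15
Final: R3 = 15

15


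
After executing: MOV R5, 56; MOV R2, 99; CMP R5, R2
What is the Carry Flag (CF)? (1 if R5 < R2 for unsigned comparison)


Register state trace:
  MOV R5, 56  → R5 = 56
  MOV R2, 99  → R2 = 99
  CMP R5, R2  → unsigned 56 - 99: borrow occurs
  56 < 99, so CF = 1
CF = 1

1


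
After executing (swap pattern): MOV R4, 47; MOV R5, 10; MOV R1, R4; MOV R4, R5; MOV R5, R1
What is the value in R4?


Register state trace (swap pattern):
  MOV R4, 47  → R4 = 47
  MOV R5, 10  → R5 = 10
  MOV R1, R4  → R1 = 47  (save R4)
  MOV R4, R5  → R4 = 10  (R4 gets R5's value)
  MOV R5, R1  → R5 = 47  (R5 gets saved value)
Final: R4 = 10

10


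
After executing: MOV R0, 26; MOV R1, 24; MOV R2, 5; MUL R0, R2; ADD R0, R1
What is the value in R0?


Register state trace:
  MOV R0, 26  → R0 = 26
  MOV R1, 24  → R1 = 24
  MOV R2, 5  → R2 = 5
  MUL R0, R2  → R0 = 26 * 5 = 130
  ADD R0, R1  → R0 = 130 + 24 = 154
Final: R0 = 154

154


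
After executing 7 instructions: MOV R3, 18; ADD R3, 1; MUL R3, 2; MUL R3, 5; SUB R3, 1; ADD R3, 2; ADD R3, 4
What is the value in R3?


Register state trace:
  MOV R3, 18  → R3 = 18
  ADD R3, 1  → R3 = 18 + 1 = 19
  MUL R3, 2  → R3 = 19 * 2 = 38
  MUL R3, 5  → R3 = 38 * 5 = 190
  SUB R3, 1  → R3 = 190 - 1 = 189
  ADD R3, 2  → R3 = 189 + 2 = 191
  ADD R3, 4  → R3 = 191 + 4 = 195
Final: R3 = 195

195


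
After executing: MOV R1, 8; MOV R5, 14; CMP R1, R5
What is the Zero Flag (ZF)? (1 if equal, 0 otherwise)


Register state trace:
  MOV R1, 8  → R1 = 8
  MOV R5, 14  → R5 = 14
  CMP R1, R5  → computes 8 - 14 = -6
  Result is nonzero, so values are not equal
ZF = 0

0


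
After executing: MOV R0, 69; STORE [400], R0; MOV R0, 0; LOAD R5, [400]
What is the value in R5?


Register and memory trace:
  MOV R0, 69  → R0 = 69
  STORE [400], R0  → mem[400] = 69
  MOV R0, 0  → R0 = 0
  LOAD R5, [400]  → R5 = mem[400] = 69
Final: R5 = 69

69


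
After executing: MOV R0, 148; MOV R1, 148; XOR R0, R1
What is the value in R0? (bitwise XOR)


Register state trace:
  MOV R0, 148  → R0 = 148 (0b10010100)
  MOV R1, 148  → R1 = 148 (0b10010100)
  XOR R0, R1  → R0 = 148 XOR 148 = 0 (0b00000000)
Final: R0 = 0

0


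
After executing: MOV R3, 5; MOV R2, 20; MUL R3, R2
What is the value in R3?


Register state trace:
  MOV R3, 5  → R3 = 5
  MOV R2, 20  → R2 = 20
  MUL R3, R2  → R3 = 5 * 20 = 100
Final: R3 = 100

100


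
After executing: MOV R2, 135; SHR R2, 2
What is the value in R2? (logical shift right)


Register state trace:
  MOV R2, 135  → R2 = 135
  SHR R2, 2  → R2 = 135 >> 2 = 135 // 2^2 = 33
Final: R2 = 33

33


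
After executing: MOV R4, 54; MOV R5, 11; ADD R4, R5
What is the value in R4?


Register state trace:
  MOV R4, 54  → R4 = 54
  MOV R5, 11  → R5 = 11
  ADD R4, R5  → R4 = 54 + 11 = 65
Final: R4 = 65

65


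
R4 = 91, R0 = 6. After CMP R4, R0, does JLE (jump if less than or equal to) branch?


Trace:
  R4 = 91, R0 = 6
  CMP R4, R0  → compares 91 vs 6
  JLE checks: is 91 less than or equal to 6?
  91 > 6, so condition is false
Branch taken: No

No


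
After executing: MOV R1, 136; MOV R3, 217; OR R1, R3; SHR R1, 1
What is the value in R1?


Register state trace:
  MOV R1, 136  → R1 = 136 (0b10001000)
  MOV R3, 217  → R3 = 217 (0b11011001)
  OR R1, R3  → R1 = 136 OR 217 = 217 (0b11011001)
  SHR R1, 1  → R1 = 217 >> 1 = 108
Final: R1 = 108

108


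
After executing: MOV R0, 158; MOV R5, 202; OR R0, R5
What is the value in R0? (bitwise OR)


Register state trace:
  MOV R0, 158  → R0 = 158 (0b10011110)
  MOV R5, 202  → R5 = 202 (0b11001010)
  OR R0, R5   → R0 = 158 OR 202 = 222 (0b11011110)
Final: R0 = 222

222


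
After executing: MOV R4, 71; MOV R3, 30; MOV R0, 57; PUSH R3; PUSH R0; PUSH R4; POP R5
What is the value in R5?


Stack trace (top is rightmost):
  MOV R4, 71  → R4 = 71
  MOV R3, 30  → R3 = 30
  MOV R0, 57  → R0 = 57
  PUSH R3  → stack: [30]
  PUSH R0  → stack: [30, 57]
  PUSH R4  → stack: [30, 57, 71]
  POP R5  → R5 = 71, stack: [30, 57]
Final: R5 = 71

71


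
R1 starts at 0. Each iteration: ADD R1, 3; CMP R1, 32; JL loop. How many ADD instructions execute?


Loop trace (R1 starts at 0, target 32, step 3):
  ADD #1: R1 = 0 + 3 = 3  → 3 < 32, loop
  ADD #2: R1 = 3 + 3 = 6  → 6 < 32, loop
  ADD #3: R1 = 6 + 3 = 9  → 9 < 32, loop
  ADD #4: R1 = 9 + 3 = 12  → 12 < 32, loop
  ADD #5: R1 = 12 + 3 = 15  → 15 < 32, loop
  ADD #6: R1 = 15 + 3 = 18  → 18 < 32, loop
  ADD #7: R1 = 18 + 3 = 21  → 21 < 32, loop
  ADD #8: R1 = 21 + 3 = 24  → 24 < 32, loop
  ADD #9: R1 = 24 + 3 = 27  → 27 < 32, loop
  ADD #10: R1 = 27 + 3 = 30  → 30 < 32, loop
  ADD #11: R1 = 30 + 3 = 33  → 33 >= 32, exit
Total ADD instructions: 11

11


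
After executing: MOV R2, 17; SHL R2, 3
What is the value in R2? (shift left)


Register state trace:
  MOV R2, 17  → R2 = 17
  SHL R2, 3  → R2 = 17 << 3 = 17 * 2^3 = 136
Final: R2 = 136

136


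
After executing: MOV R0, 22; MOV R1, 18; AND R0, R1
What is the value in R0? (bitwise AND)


Register state trace:
  MOV R0, 22  → R0 = 22 (0b00010110)
  MOV R1, 18  → R1 = 18 (0b00010010)
  AND R0, R1  → R0 = 22 AND 18 = 18 (0b00010010)
Final: R0 = 18

18


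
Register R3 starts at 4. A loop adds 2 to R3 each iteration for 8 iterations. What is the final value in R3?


Starting value: R3 = 4
  Iter 1: R3 = 4 + 2 = 6
  Iter 2: R3 = 6 + 2 = 8
  Iter 3: R3 = 8 + 2 = 10
  Iter 4: R3 = 10 + 2 = 12
  Iter 5: R3 = 12 + 2 = 14
  Iter 6: R3 = 14 + 2 = 16
  Iter 7: R3 = 16 + 2 = 18
  Iter 8: R3 = 18 + 2 = 20
Final: R3 = 20

20


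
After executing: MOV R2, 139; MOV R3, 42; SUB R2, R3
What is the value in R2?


Register state trace:
  MOV R2, 139  → R2 = 139
  MOV R3, 42  → R3 = 42
  SUB R2, R3  → R2 = 139 - 42 = 97
Final: R2 = 97

97


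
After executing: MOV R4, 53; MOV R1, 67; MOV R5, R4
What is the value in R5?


Register state trace:
  MOV R4, 53  → R4 = 53
  MOV R1, 67  → R1 = 67
  MOV R5, R4  → R5 = 53
Final: R5 = 53

53


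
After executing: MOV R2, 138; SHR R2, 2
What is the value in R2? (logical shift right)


Register state trace:
  MOV R2, 138  → R2 = 138
  SHR R2, 2  → R2 = 138 >> 2 = 138 // 2^2 = 34
Final: R2 = 34

34


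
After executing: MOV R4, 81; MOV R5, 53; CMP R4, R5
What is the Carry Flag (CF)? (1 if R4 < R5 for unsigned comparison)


Register state trace:
  MOV R4, 81  → R4 = 81
  MOV R5, 53  → R5 = 53
  CMP R4, R5  → unsigned 81 - 53: no borrow
  81 >= 53, so CF = 0
CF = 0

0


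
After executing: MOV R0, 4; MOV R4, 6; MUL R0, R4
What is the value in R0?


Register state trace:
  MOV R0, 4  → R0 = 4
  MOV R4, 6  → R4 = 6
  MUL R0, R4  → R0 = 4 * 6 = 24
Final: R0 = 24

24


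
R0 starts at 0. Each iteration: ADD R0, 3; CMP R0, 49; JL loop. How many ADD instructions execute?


Loop trace (R0 starts at 0, target 49, step 3):
  ADD #1: R0 = 0 + 3 = 3  → 3 < 49, loop
  ADD #2: R0 = 3 + 3 = 6  → 6 < 49, loop
  ADD #3: R0 = 6 + 3 = 9  → 9 < 49, loop
  ADD #4: R0 = 9 + 3 = 12  → 12 < 49, loop
  ADD #5: R0 = 12 + 3 = 15  → 15 < 49, loop
  ADD #6: R0 = 15 + 3 = 18  → 18 < 49, loop
  ADD #7: R0 = 18 + 3 = 21  → 21 < 49, loop
  ADD #8: R0 = 21 + 3 = 24  → 24 < 49, loop
  ADD #9: R0 = 24 + 3 = 27  → 27 < 49, loop
  ADD #10: R0 = 27 + 3 = 30  → 30 < 49, loop
  ADD #11: R0 = 30 + 3 = 33  → 33 < 49, loop
  ADD #12: R0 = 33 + 3 = 36  → 36 < 49, loop
  ADD #13: R0 = 36 + 3 = 39  → 39 < 49, loop
  ADD #14: R0 = 39 + 3 = 42  → 42 < 49, loop
  ADD #15: R0 = 42 + 3 = 45  → 45 < 49, loop
  ADD #16: R0 = 45 + 3 = 48  → 48 < 49, loop
  ADD #17: R0 = 48 + 3 = 51  → 51 >= 49, exit
Total ADD instructions: 17

17


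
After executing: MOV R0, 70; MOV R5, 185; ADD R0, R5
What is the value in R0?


Register state trace:
  MOV R0, 70  → R0 = 70
  MOV R5, 185  → R5 = 185
  ADD R0, R5  → R0 = 70 + 185 = 255
Final: R0 = 255

255


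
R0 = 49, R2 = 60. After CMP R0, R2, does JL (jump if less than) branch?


Trace:
  R0 = 49, R2 = 60
  CMP R0, R2  → compares 49 vs 60
  JL checks: is 49 less than 60?
  49 < 60, so condition is true
Branch taken: Yes

Yes


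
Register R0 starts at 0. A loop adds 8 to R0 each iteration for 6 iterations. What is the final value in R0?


Starting value: R0 = 0
  Iter 1: R0 = 0 + 8 = 8
  Iter 2: R0 = 8 + 8 = 16
  Iter 3: R0 = 16 + 8 = 24
  Iter 4: R0 = 24 + 8 = 32
  Iter 5: R0 = 32 + 8 = 40
  Iter 6: R0 = 40 + 8 = 48
Final: R0 = 48

48


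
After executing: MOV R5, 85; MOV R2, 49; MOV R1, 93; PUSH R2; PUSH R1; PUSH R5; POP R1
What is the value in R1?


Stack trace (top is rightmost):
  MOV R5, 85  → R5 = 85
  MOV R2, 49  → R2 = 49
  MOV R1, 93  → R1 = 93
  PUSH R2  → stack: [49]
  PUSH R1  → stack: [49, 93]
  PUSH R5  → stack: [49, 93, 85]
  POP R1  → R1 = 85, stack: [49, 93]
Final: R1 = 85

85


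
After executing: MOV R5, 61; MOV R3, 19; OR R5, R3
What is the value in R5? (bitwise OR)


Register state trace:
  MOV R5, 61  → R5 = 61 (0b00111101)
  MOV R3, 19  → R3 = 19 (0b00010011)
  OR R5, R3   → R5 = 61 OR 19 = 63 (0b00111111)
Final: R5 = 63

63


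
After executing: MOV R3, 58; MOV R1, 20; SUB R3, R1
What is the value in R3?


Register state trace:
  MOV R3, 58  → R3 = 58
  MOV R1, 20  → R1 = 20
  SUB R3, R1  → R3 = 58 - 20 = 38
Final: R3 = 38

38


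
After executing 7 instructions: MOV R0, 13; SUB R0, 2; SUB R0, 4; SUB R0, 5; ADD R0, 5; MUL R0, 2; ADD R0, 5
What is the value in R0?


Register state trace:
  MOV R0, 13  → R0 = 13
  SUB R0, 2  → R0 = 13 - 2 = 11
  SUB R0, 4  → R0 = 11 - 4 = 7
  SUB R0, 5  → R0 = 7 - 5 = 2
  ADD R0, 5  → R0 = 2 + 5 = 7
  MUL R0, 2  → R0 = 7 * 2 = 14
  ADD R0, 5  → R0 = 14 + 5 = 19
Final: R0 = 19

19


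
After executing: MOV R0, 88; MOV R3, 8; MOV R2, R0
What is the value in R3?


Register state trace:
  MOV R0, 88  → R0 = 88
  MOV R3, 8  → R3 = 8
  MOV R2, R0  → R2 = 88
Final: R3 = 8

8


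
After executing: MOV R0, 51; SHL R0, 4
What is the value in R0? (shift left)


Register state trace:
  MOV R0, 51  → R0 = 51
  SHL R0, 4  → R0 = 51 << 4 = 51 * 2^4 = 816
Final: R0 = 816

816


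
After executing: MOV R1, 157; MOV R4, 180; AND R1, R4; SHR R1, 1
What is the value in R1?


Register state trace:
  MOV R1, 157  → R1 = 157 (0b10011101)
  MOV R4, 180  → R4 = 180 (0b10110100)
  AND R1, R4  → R1 = 157 AND 180 = 148 (0b10010100)
  SHR R1, 1  → R1 = 148 >> 1 = 74
Final: R1 = 74

74


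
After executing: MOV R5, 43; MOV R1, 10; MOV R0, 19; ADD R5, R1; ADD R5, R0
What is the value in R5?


Register state trace:
  MOV R5, 43  → R5 = 43
  MOV R1, 10  → R1 = 10
  MOV R0, 19  → R0 = 19
  ADD R5, R1  → R5 = 43 + 10 = 53
  ADD R5, R0  → R5 = 53 + 19 = 72
Final: R5 = 72

72


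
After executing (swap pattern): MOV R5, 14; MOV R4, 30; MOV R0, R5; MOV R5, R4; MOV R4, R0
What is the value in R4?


Register state trace (swap pattern):
  MOV R5, 14  → R5 = 14
  MOV R4, 30  → R4 = 30
  MOV R0, R5  → R0 = 14  (save R5)
  MOV R5, R4  → R5 = 30  (R5 gets R4's value)
  MOV R4, R0  → R4 = 14  (R4 gets saved value)
Final: R4 = 14

14


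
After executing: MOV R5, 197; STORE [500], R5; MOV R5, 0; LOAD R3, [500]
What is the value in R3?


Register and memory trace:
  MOV R5, 197  → R5 = 197
  STORE [500], R5  → mem[500] = 197
  MOV R5, 0  → R5 = 0
  LOAD R3, [500]  → R3 = mem[500] = 197
Final: R3 = 197

197


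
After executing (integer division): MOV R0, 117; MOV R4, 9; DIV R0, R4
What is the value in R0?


Register state trace:
  MOV R0, 117  → R0 = 117
  MOV R4, 9  → R4 = 9
  DIV R0, R4  → R0 = 117 // 9 = 13
Final: R0 = 13

13


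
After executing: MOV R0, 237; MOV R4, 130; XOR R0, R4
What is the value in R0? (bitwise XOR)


Register state trace:
  MOV R0, 237  → R0 = 237 (0b11101101)
  MOV R4, 130  → R4 = 130 (0b10000010)
  XOR R0, R4  → R0 = 237 XOR 130 = 111 (0b01101111)
Final: R0 = 111

111


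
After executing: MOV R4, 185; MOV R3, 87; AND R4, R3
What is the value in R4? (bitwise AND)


Register state trace:
  MOV R4, 185  → R4 = 185 (0b10111001)
  MOV R3, 87  → R3 = 87 (0b01010111)
  AND R4, R3  → R4 = 185 AND 87 = 17 (0b00010001)
Final: R4 = 17

17


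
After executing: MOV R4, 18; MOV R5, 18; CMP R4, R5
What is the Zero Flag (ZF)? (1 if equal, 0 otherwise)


Register state trace:
  MOV R4, 18  → R4 = 18
  MOV R5, 18  → R5 = 18
  CMP R4, R5  → computes 18 - 18 = 0
  Result is zero, so values are equal
ZF = 1

1


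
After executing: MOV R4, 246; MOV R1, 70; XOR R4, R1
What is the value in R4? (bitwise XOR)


Register state trace:
  MOV R4, 246  → R4 = 246 (0b11110110)
  MOV R1, 70  → R1 = 70 (0b01000110)
  XOR R4, R1  → R4 = 246 XOR 70 = 176 (0b10110000)
Final: R4 = 176

176


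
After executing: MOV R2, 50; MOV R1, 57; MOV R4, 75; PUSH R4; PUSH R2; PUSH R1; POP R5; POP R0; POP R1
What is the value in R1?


Stack trace (top is rightmost):
  MOV R2, 50  → R2 = 50
  MOV R1, 57  → R1 = 57
  MOV R4, 75  → R4 = 75
  PUSH R4  → stack: [75]
  PUSH R2  → stack: [75, 50]
  PUSH R1  → stack: [75, 50, 57]
  POP R5  → R5 = 57, stack: [75, 50]
  POP R0  → R0 = 50, stack: [75]
  POP R1  → R1 = 75, stack: []
Final: R1 = 75

75


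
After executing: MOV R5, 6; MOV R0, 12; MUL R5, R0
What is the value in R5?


Register state trace:
  MOV R5, 6  → R5 = 6
  MOV R0, 12  → R0 = 12
  MUL R5, R0  → R5 = 6 * 12 = 72
Final: R5 = 72

72


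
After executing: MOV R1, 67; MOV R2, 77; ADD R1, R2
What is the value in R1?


Register state trace:
  MOV R1, 67  → R1 = 67
  MOV R2, 77  → R2 = 77
  ADD R1, R2  → R1 = 67 + 77 = 144
Final: R1 = 144

144


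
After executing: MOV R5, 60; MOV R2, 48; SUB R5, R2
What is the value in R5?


Register state trace:
  MOV R5, 60  → R5 = 60
  MOV R2, 48  → R2 = 48
  SUB R5, R2  → R5 = 60 - 48 = 12
Final: R5 = 12

12


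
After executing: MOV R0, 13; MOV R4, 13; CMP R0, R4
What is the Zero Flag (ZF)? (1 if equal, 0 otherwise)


Register state trace:
  MOV R0, 13  → R0 = 13
  MOV R4, 13  → R4 = 13
  CMP R0, R4  → computes 13 - 13 = 0
  Result is zero, so values are equal
ZF = 1

1


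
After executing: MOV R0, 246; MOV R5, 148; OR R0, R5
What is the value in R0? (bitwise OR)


Register state trace:
  MOV R0, 246  → R0 = 246 (0b11110110)
  MOV R5, 148  → R5 = 148 (0b10010100)
  OR R0, R5   → R0 = 246 OR 148 = 246 (0b11110110)
Final: R0 = 246

246


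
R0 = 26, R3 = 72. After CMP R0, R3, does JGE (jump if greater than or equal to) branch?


Trace:
  R0 = 26, R3 = 72
  CMP R0, R3  → compares 26 vs 72
  JGE checks: is 26 greater than or equal to 72?
  26 < 72, so condition is false
Branch taken: No

No


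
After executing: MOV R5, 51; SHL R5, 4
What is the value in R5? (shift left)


Register state trace:
  MOV R5, 51  → R5 = 51
  SHL R5, 4  → R5 = 51 << 4 = 51 * 2^4 = 816
Final: R5 = 816

816


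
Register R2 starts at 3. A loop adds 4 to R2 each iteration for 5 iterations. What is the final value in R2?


Starting value: R2 = 3
  Iter 1: R2 = 3 + 4 = 7
  Iter 2: R2 = 7 + 4 = 11
  Iter 3: R2 = 11 + 4 = 15
  Iter 4: R2 = 15 + 4 = 19
  Iter 5: R2 = 19 + 4 = 23
Final: R2 = 23

23


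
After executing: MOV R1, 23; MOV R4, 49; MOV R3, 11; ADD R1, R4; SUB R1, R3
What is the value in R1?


Register state trace:
  MOV R1, 23  → R1 = 23
  MOV R4, 49  → R4 = 49
  MOV R3, 11  → R3 = 11
  ADD R1, R4  → R1 = 23 + 49 = 72
  SUB R1, R3  → R1 = 72 - 11 = 61
Final: R1 = 61

61


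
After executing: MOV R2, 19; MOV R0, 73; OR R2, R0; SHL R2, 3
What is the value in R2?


Register state trace:
  MOV R2, 19  → R2 = 19 (0b00010011)
  MOV R0, 73  → R0 = 73 (0b01001001)
  OR R2, R0  → R2 = 19 OR 73 = 91 (0b01011011)
  SHL R2, 3  → R2 = 91 << 3 = 728
Final: R2 = 728

728


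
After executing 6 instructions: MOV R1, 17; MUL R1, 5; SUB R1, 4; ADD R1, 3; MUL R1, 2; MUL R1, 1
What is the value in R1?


Register state trace:
  MOV R1, 17  → R1 = 17
  MUL R1, 5  → R1 = 17 * 5 = 85
  SUB R1, 4  → R1 = 85 - 4 = 81
  ADD R1, 3  → R1 = 81 + 3 = 84
  MUL R1, 2  → R1 = 84 * 2 = 168
  MUL R1, 1  → R1 = 168 * 1 = 168
Final: R1 = 168

168


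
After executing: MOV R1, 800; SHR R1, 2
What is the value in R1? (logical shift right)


Register state trace:
  MOV R1, 800  → R1 = 800
  SHR R1, 2  → R1 = 800 >> 2 = 800 // 2^2 = 200
Final: R1 = 200

200


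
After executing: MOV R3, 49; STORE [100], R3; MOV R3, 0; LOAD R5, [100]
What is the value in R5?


Register and memory trace:
  MOV R3, 49  → R3 = 49
  STORE [100], R3  → mem[100] = 49
  MOV R3, 0  → R3 = 0
  LOAD R5, [100]  → R5 = mem[100] = 49
Final: R5 = 49

49


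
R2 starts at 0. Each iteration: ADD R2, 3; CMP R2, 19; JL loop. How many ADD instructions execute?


Loop trace (R2 starts at 0, target 19, step 3):
  ADD #1: R2 = 0 + 3 = 3  → 3 < 19, loop
  ADD #2: R2 = 3 + 3 = 6  → 6 < 19, loop
  ADD #3: R2 = 6 + 3 = 9  → 9 < 19, loop
  ADD #4: R2 = 9 + 3 = 12  → 12 < 19, loop
  ADD #5: R2 = 12 + 3 = 15  → 15 < 19, loop
  ADD #6: R2 = 15 + 3 = 18  → 18 < 19, loop
  ADD #7: R2 = 18 + 3 = 21  → 21 >= 19, exit
Total ADD instructions: 7

7


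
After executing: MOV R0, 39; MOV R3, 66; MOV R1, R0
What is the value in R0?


Register state trace:
  MOV R0, 39  → R0 = 39
  MOV R3, 66  → R3 = 66
  MOV R1, R0  → R1 = 39
Final: R0 = 39

39


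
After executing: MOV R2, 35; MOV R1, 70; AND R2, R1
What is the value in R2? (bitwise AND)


Register state trace:
  MOV R2, 35  → R2 = 35 (0b00100011)
  MOV R1, 70  → R1 = 70 (0b01000110)
  AND R2, R1  → R2 = 35 AND 70 = 2 (0b00000010)
Final: R2 = 2

2


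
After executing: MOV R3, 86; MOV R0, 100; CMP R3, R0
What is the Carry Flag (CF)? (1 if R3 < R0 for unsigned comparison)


Register state trace:
  MOV R3, 86  → R3 = 86
  MOV R0, 100  → R0 = 100
  CMP R3, R0  → unsigned 86 - 100: borrow occurs
  86 < 100, so CF = 1
CF = 1

1


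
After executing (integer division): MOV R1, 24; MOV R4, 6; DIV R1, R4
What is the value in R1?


Register state trace:
  MOV R1, 24  → R1 = 24
  MOV R4, 6  → R4 = 6
  DIV R1, R4  → R1 = 24 // 6 = 4
Final: R1 = 4

4


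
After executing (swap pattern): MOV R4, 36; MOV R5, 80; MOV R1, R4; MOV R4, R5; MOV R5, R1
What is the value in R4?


Register state trace (swap pattern):
  MOV R4, 36  → R4 = 36
  MOV R5, 80  → R5 = 80
  MOV R1, R4  → R1 = 36  (save R4)
  MOV R4, R5  → R4 = 80  (R4 gets R5's value)
  MOV R5, R1  → R5 = 36  (R5 gets saved value)
Final: R4 = 80

80


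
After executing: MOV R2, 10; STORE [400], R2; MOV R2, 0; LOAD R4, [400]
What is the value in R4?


Register and memory trace:
  MOV R2, 10  → R2 = 10
  STORE [400], R2  → mem[400] = 10
  MOV R2, 0  → R2 = 0
  LOAD R4, [400]  → R4 = mem[400] = 10
Final: R4 = 10

10


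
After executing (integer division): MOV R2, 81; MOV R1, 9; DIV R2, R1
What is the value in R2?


Register state trace:
  MOV R2, 81  → R2 = 81
  MOV R1, 9  → R1 = 9
  DIV R2, R1  → R2 = 81 // 9 = 9
Final: R2 = 9

9


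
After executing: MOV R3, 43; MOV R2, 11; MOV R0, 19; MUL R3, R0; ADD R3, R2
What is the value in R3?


Register state trace:
  MOV R3, 43  → R3 = 43
  MOV R2, 11  → R2 = 11
  MOV R0, 19  → R0 = 19
  MUL R3, R0  → R3 = 43 * 19 = 817
  ADD R3, R2  → R3 = 817 + 11 = 828
Final: R3 = 828

828


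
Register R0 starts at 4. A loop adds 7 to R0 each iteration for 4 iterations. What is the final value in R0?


Starting value: R0 = 4
  Iter 1: R0 = 4 + 7 = 11
  Iter 2: R0 = 11 + 7 = 18
  Iter 3: R0 = 18 + 7 = 25
  Iter 4: R0 = 25 + 7 = 32
Final: R0 = 32

32


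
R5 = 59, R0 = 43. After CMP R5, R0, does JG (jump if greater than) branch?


Trace:
  R5 = 59, R0 = 43
  CMP R5, R0  → compares 59 vs 43
  JG checks: is 59 greater than 43?
  59 > 43, so condition is true
Branch taken: Yes

Yes


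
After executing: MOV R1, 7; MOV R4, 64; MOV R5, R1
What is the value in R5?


Register state trace:
  MOV R1, 7  → R1 = 7
  MOV R4, 64  → R4 = 64
  MOV R5, R1  → R5 = 7
Final: R5 = 7

7


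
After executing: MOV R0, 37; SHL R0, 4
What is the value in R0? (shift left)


Register state trace:
  MOV R0, 37  → R0 = 37
  SHL R0, 4  → R0 = 37 << 4 = 37 * 2^4 = 592
Final: R0 = 592

592


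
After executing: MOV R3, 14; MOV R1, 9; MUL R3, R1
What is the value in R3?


Register state trace:
  MOV R3, 14  → R3 = 14
  MOV R1, 9  → R1 = 9
  MUL R3, R1  → R3 = 14 * 9 = 126
Final: R3 = 126

126


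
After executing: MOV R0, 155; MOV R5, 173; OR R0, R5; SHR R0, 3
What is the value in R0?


Register state trace:
  MOV R0, 155  → R0 = 155 (0b10011011)
  MOV R5, 173  → R5 = 173 (0b10101101)
  OR R0, R5  → R0 = 155 OR 173 = 191 (0b10111111)
  SHR R0, 3  → R0 = 191 >> 3 = 23
Final: R0 = 23

23


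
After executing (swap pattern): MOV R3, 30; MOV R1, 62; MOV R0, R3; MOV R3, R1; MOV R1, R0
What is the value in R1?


Register state trace (swap pattern):
  MOV R3, 30  → R3 = 30
  MOV R1, 62  → R1 = 62
  MOV R0, R3  → R0 = 30  (save R3)
  MOV R3, R1  → R3 = 62  (R3 gets R1's value)
  MOV R1, R0  → R1 = 30  (R1 gets saved value)
Final: R1 = 30

30


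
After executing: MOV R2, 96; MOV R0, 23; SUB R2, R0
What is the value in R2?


Register state trace:
  MOV R2, 96  → R2 = 96
  MOV R0, 23  → R0 = 23
  SUB R2, R0  → R2 = 96 - 23 = 73
Final: R2 = 73

73


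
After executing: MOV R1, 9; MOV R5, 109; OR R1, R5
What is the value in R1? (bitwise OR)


Register state trace:
  MOV R1, 9  → R1 = 9 (0b00001001)
  MOV R5, 109  → R5 = 109 (0b01101101)
  OR R1, R5   → R1 = 9 OR 109 = 109 (0b01101101)
Final: R1 = 109

109


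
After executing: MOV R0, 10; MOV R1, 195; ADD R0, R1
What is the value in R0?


Register state trace:
  MOV R0, 10  → R0 = 10
  MOV R1, 195  → R1 = 195
  ADD R0, R1  → R0 = 10 + 195 = 205
Final: R0 = 205

205


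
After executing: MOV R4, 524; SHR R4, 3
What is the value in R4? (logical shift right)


Register state trace:
  MOV R4, 524  → R4 = 524
  SHR R4, 3  → R4 = 524 >> 3 = 524 // 2^3 = 65
Final: R4 = 65

65


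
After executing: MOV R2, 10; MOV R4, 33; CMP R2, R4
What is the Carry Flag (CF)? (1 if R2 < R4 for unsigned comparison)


Register state trace:
  MOV R2, 10  → R2 = 10
  MOV R4, 33  → R4 = 33
  CMP R2, R4  → unsigned 10 - 33: borrow occurs
  10 < 33, so CF = 1
CF = 1

1


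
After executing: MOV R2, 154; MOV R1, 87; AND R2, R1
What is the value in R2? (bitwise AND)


Register state trace:
  MOV R2, 154  → R2 = 154 (0b10011010)
  MOV R1, 87  → R1 = 87 (0b01010111)
  AND R2, R1  → R2 = 154 AND 87 = 18 (0b00010010)
Final: R2 = 18

18


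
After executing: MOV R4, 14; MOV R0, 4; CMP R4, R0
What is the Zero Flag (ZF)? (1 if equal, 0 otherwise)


Register state trace:
  MOV R4, 14  → R4 = 14
  MOV R0, 4  → R0 = 4
  CMP R4, R0  → computes 14 - 4 = 10
  Result is nonzero, so values are not equal
ZF = 0

0


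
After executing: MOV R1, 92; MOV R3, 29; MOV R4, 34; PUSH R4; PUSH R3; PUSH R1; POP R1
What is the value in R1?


Stack trace (top is rightmost):
  MOV R1, 92  → R1 = 92
  MOV R3, 29  → R3 = 29
  MOV R4, 34  → R4 = 34
  PUSH R4  → stack: [34]
  PUSH R3  → stack: [34, 29]
  PUSH R1  → stack: [34, 29, 92]
  POP R1  → R1 = 92, stack: [34, 29]
Final: R1 = 92

92


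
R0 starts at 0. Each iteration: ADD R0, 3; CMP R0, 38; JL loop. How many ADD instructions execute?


Loop trace (R0 starts at 0, target 38, step 3):
  ADD #1: R0 = 0 + 3 = 3  → 3 < 38, loop
  ADD #2: R0 = 3 + 3 = 6  → 6 < 38, loop
  ADD #3: R0 = 6 + 3 = 9  → 9 < 38, loop
  ADD #4: R0 = 9 + 3 = 12  → 12 < 38, loop
  ADD #5: R0 = 12 + 3 = 15  → 15 < 38, loop
  ADD #6: R0 = 15 + 3 = 18  → 18 < 38, loop
  ADD #7: R0 = 18 + 3 = 21  → 21 < 38, loop
  ADD #8: R0 = 21 + 3 = 24  → 24 < 38, loop
  ADD #9: R0 = 24 + 3 = 27  → 27 < 38, loop
  ADD #10: R0 = 27 + 3 = 30  → 30 < 38, loop
  ADD #11: R0 = 30 + 3 = 33  → 33 < 38, loop
  ADD #12: R0 = 33 + 3 = 36  → 36 < 38, loop
  ADD #13: R0 = 36 + 3 = 39  → 39 >= 38, exit
Total ADD instructions: 13

13


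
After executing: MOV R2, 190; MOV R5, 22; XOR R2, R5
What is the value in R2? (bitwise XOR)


Register state trace:
  MOV R2, 190  → R2 = 190 (0b10111110)
  MOV R5, 22  → R5 = 22 (0b00010110)
  XOR R2, R5  → R2 = 190 XOR 22 = 168 (0b10101000)
Final: R2 = 168

168


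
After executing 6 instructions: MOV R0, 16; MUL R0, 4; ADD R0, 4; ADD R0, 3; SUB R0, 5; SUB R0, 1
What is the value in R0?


Register state trace:
  MOV R0, 16  → R0 = 16
  MUL R0, 4  → R0 = 16 * 4 = 64
  ADD R0, 4  → R0 = 64 + 4 = 68
  ADD R0, 3  → R0 = 68 + 3 = 71
  SUB R0, 5  → R0 = 71 - 5 = 66
  SUB R0, 1  → R0 = 66 - 1 = 65
Final: R0 = 65

65


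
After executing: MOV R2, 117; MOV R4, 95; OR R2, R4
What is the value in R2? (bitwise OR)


Register state trace:
  MOV R2, 117  → R2 = 117 (0b01110101)
  MOV R4, 95  → R4 = 95 (0b01011111)
  OR R2, R4   → R2 = 117 OR 95 = 127 (0b01111111)
Final: R2 = 127

127


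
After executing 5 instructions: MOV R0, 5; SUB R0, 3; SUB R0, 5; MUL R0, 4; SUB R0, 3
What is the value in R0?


Register state trace:
  MOV R0, 5  → R0 = 5
  SUB R0, 3  → R0 = 5 - 3 = 2
  SUB R0, 5  → R0 = 2 - 5 = -3
  MUL R0, 4  → R0 = -3 * 4 = -12
  SUB R0, 3  → R0 = -12 - 3 = -15
Final: R0 = -15

-15


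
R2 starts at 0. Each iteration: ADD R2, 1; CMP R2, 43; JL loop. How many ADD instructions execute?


Loop trace (R2 starts at 0, target 43, step 1):
  ADD #1: R2 = 0 + 1 = 1  → 1 < 43, loop
  ADD #2: R2 = 1 + 1 = 2  → 2 < 43, loop
  ADD #3: R2 = 2 + 1 = 3  → 3 < 43, loop
  ADD #4: R2 = 3 + 1 = 4  → 4 < 43, loop
  ADD #5: R2 = 4 + 1 = 5  → 5 < 43, loop
  ADD #6: R2 = 5 + 1 = 6  → 6 < 43, loop
  ADD #7: R2 = 6 + 1 = 7  → 7 < 43, loop
  ADD #8: R2 = 7 + 1 = 8  → 8 < 43, loop
  ADD #9: R2 = 8 + 1 = 9  → 9 < 43, loop
  ADD #10: R2 = 9 + 1 = 10  → 10 < 43, loop
  ADD #11: R2 = 10 + 1 = 11  → 11 < 43, loop
  ADD #12: R2 = 11 + 1 = 12  → 12 < 43, loop
  ADD #13: R2 = 12 + 1 = 13  → 13 < 43, loop
  ADD #14: R2 = 13 + 1 = 14  → 14 < 43, loop
  ADD #15: R2 = 14 + 1 = 15  → 15 < 43, loop
  ADD #16: R2 = 15 + 1 = 16  → 16 < 43, loop
  ADD #17: R2 = 16 + 1 = 17  → 17 < 43, loop
  ADD #18: R2 = 17 + 1 = 18  → 18 < 43, loop
  ADD #19: R2 = 18 + 1 = 19  → 19 < 43, loop
  ADD #20: R2 = 19 + 1 = 20  → 20 < 43, loop
  ADD #21: R2 = 20 + 1 = 21  → 21 < 43, loop
  ADD #22: R2 = 21 + 1 = 22  → 22 < 43, loop
  ADD #23: R2 = 22 + 1 = 23  → 23 < 43, loop
  ADD #24: R2 = 23 + 1 = 24  → 24 < 43, loop
  ADD #25: R2 = 24 + 1 = 25  → 25 < 43, loop
  ADD #26: R2 = 25 + 1 = 26  → 26 < 43, loop
  ADD #27: R2 = 26 + 1 = 27  → 27 < 43, loop
  ADD #28: R2 = 27 + 1 = 28  → 28 < 43, loop
  ADD #29: R2 = 28 + 1 = 29  → 29 < 43, loop
  ADD #30: R2 = 29 + 1 = 30  → 30 < 43, loop
  ADD #31: R2 = 30 + 1 = 31  → 31 < 43, loop
  ADD #32: R2 = 31 + 1 = 32  → 32 < 43, loop
  ADD #33: R2 = 32 + 1 = 33  → 33 < 43, loop
  ADD #34: R2 = 33 + 1 = 34  → 34 < 43, loop
  ADD #35: R2 = 34 + 1 = 35  → 35 < 43, loop
  ADD #36: R2 = 35 + 1 = 36  → 36 < 43, loop
  ADD #37: R2 = 36 + 1 = 37  → 37 < 43, loop
  ADD #38: R2 = 37 + 1 = 38  → 38 < 43, loop
  ADD #39: R2 = 38 + 1 = 39  → 39 < 43, loop
  ADD #40: R2 = 39 + 1 = 40  → 40 < 43, loop
  ADD #41: R2 = 40 + 1 = 41  → 41 < 43, loop
  ADD #42: R2 = 41 + 1 = 42  → 42 < 43, loop
  ADD #43: R2 = 42 + 1 = 43  → 43 >= 43, exit
Total ADD instructions: 43

43


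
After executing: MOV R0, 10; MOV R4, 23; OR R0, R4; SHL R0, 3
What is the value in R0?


Register state trace:
  MOV R0, 10  → R0 = 10 (0b00001010)
  MOV R4, 23  → R4 = 23 (0b00010111)
  OR R0, R4  → R0 = 10 OR 23 = 31 (0b00011111)
  SHL R0, 3  → R0 = 31 << 3 = 248
Final: R0 = 248

248


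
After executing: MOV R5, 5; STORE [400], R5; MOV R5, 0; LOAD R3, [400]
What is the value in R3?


Register and memory trace:
  MOV R5, 5  → R5 = 5
  STORE [400], R5  → mem[400] = 5
  MOV R5, 0  → R5 = 0
  LOAD R3, [400]  → R3 = mem[400] = 5
Final: R3 = 5

5
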